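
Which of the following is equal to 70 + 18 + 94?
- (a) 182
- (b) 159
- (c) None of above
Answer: a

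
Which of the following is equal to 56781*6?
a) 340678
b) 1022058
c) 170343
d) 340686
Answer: d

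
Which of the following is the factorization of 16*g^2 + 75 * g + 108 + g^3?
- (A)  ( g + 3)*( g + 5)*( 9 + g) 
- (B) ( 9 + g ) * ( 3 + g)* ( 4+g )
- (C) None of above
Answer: B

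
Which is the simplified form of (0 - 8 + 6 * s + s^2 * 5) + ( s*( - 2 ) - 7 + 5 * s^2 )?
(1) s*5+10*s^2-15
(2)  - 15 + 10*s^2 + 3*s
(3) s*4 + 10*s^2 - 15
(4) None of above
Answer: 3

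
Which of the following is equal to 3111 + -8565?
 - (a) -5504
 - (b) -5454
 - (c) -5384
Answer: b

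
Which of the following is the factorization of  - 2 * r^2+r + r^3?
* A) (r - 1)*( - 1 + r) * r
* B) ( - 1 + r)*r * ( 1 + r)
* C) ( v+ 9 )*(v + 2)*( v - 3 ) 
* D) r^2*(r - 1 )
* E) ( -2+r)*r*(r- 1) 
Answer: A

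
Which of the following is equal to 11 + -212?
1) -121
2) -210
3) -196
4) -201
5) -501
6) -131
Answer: 4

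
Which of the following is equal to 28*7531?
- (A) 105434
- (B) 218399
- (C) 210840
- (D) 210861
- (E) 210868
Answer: E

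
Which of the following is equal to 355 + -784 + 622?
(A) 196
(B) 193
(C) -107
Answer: B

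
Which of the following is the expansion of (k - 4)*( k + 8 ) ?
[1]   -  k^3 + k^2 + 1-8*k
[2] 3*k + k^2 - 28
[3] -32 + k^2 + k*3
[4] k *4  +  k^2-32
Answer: 4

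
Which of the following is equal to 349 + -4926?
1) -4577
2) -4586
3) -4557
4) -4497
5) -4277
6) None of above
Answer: 1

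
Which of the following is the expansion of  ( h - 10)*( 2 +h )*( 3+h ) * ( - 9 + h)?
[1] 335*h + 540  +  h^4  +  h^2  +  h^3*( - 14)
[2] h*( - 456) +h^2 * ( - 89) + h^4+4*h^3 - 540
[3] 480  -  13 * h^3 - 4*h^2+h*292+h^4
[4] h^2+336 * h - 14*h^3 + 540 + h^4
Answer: 4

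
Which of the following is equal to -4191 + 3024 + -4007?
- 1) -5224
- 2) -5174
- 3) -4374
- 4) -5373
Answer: 2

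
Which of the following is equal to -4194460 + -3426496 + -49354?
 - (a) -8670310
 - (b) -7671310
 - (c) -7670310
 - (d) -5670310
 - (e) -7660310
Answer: c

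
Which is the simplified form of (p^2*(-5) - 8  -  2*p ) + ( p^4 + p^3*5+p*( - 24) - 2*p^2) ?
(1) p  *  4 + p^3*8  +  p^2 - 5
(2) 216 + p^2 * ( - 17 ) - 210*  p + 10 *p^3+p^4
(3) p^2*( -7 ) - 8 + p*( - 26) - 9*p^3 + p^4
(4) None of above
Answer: 4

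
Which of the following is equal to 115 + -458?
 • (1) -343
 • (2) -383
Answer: 1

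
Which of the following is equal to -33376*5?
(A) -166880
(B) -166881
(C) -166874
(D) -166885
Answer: A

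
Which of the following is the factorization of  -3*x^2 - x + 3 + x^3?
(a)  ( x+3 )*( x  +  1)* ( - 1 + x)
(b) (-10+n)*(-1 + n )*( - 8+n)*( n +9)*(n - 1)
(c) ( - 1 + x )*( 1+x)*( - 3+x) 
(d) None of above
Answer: c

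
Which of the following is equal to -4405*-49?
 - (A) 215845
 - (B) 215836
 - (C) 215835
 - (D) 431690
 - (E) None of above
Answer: A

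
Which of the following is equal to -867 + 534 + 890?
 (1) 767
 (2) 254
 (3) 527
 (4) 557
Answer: 4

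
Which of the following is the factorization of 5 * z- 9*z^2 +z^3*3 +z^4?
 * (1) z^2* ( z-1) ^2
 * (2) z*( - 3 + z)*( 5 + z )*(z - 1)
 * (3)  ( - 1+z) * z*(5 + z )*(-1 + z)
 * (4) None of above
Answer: 3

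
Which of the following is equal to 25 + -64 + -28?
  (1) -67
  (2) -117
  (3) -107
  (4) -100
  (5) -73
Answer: 1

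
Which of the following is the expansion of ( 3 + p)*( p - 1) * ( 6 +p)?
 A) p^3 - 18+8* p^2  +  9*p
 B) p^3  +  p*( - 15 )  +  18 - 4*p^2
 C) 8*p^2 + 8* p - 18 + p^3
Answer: A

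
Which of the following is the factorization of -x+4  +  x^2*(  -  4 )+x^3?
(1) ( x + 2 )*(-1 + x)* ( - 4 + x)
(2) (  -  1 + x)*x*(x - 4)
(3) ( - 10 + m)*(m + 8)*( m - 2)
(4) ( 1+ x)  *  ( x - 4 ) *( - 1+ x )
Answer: 4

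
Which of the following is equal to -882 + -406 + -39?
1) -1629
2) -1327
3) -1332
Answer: 2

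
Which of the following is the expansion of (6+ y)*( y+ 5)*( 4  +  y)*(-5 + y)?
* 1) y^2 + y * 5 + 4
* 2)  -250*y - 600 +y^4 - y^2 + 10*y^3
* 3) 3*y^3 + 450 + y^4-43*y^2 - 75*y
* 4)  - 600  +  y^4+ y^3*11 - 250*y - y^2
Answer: 2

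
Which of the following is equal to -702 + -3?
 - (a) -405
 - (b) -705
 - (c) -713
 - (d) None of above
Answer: b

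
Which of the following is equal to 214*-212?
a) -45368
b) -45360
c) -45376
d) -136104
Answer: a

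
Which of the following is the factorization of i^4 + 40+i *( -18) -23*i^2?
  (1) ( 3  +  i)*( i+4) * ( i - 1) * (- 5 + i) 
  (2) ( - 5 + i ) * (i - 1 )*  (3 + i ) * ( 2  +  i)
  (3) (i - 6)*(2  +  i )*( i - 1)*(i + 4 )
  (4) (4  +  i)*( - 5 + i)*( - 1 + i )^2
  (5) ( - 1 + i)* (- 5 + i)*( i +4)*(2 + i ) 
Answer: 5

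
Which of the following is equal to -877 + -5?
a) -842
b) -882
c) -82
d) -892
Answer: b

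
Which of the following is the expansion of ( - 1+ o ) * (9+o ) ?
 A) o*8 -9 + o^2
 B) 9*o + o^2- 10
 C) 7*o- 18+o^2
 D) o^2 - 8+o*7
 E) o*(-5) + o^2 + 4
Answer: A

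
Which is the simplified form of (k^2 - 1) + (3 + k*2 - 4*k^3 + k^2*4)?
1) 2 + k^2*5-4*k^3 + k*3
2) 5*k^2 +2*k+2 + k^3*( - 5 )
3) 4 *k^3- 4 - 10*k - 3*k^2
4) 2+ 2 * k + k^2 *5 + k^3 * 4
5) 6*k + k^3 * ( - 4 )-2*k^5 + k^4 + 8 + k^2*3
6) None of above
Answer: 6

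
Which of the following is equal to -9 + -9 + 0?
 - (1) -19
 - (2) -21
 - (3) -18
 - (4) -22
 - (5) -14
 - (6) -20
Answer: 3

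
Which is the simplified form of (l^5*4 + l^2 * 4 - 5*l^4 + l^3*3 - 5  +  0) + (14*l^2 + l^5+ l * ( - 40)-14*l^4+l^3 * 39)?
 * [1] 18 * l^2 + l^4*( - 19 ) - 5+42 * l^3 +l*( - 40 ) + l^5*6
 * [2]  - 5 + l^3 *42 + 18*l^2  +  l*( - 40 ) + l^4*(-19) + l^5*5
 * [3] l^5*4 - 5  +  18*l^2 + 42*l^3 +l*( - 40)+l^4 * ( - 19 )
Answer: 2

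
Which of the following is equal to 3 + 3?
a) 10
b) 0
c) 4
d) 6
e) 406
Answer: d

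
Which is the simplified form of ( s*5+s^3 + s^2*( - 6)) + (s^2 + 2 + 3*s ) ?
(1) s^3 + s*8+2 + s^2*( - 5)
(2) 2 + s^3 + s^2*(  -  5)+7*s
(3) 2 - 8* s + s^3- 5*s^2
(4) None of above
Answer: 1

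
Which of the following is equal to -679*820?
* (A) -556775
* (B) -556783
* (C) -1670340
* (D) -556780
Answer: D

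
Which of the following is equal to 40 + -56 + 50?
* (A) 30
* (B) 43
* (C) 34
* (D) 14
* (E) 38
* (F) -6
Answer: C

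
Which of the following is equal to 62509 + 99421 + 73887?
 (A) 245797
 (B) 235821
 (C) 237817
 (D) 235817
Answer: D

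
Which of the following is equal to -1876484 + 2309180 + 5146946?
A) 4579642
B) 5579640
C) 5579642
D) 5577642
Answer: C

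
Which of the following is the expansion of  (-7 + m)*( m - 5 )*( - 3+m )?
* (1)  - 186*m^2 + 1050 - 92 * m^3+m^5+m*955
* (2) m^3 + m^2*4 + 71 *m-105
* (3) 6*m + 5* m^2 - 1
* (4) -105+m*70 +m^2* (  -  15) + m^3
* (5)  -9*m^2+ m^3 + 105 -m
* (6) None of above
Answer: 6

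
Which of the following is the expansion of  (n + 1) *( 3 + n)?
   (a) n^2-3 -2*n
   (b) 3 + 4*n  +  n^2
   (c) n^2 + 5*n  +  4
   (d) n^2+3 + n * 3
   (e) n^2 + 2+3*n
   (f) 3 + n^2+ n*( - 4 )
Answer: b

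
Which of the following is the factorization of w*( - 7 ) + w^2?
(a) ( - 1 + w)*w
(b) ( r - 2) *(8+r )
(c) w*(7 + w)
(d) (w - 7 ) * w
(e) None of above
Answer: d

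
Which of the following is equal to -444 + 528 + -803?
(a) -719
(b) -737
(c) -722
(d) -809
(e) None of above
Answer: a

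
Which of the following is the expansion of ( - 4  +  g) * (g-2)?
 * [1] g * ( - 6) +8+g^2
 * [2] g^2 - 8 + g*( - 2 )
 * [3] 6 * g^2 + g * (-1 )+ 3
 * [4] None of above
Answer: 1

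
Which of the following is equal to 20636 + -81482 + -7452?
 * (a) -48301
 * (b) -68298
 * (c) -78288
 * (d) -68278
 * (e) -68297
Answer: b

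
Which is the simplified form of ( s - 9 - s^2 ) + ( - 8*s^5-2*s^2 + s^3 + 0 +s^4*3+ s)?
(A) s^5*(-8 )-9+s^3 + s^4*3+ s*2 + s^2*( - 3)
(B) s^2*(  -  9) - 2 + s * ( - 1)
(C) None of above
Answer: A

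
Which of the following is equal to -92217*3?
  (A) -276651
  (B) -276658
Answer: A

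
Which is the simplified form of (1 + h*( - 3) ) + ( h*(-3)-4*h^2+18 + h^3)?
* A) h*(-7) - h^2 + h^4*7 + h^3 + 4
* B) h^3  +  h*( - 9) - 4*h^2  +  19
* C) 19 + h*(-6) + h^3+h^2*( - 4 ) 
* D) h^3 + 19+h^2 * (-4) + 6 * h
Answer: C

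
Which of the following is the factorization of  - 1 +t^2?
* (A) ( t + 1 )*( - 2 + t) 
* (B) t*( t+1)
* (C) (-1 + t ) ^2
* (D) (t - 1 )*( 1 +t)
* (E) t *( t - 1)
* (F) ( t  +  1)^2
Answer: D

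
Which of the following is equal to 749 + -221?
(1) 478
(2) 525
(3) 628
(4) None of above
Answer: 4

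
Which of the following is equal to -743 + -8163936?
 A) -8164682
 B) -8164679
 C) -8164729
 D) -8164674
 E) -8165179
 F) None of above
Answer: B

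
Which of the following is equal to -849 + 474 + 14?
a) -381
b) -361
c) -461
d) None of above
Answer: b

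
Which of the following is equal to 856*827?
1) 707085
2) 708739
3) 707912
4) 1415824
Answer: 3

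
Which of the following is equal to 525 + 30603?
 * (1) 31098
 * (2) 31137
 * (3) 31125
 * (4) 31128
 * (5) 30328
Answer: 4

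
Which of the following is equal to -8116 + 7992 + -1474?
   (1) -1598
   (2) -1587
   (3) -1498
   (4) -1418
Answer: 1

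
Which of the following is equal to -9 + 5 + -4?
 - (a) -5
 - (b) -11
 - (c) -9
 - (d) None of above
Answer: d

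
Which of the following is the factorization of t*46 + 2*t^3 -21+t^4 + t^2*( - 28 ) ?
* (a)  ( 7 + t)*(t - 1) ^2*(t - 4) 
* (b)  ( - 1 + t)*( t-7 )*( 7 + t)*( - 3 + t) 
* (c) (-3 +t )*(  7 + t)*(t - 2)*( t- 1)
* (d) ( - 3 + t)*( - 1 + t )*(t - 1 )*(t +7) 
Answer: d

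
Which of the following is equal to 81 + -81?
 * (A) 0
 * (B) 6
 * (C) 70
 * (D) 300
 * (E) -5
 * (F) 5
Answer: A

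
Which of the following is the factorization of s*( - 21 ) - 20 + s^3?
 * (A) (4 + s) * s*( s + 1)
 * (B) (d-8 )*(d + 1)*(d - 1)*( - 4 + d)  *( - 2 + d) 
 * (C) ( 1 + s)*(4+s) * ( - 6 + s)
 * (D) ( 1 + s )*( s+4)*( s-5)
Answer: D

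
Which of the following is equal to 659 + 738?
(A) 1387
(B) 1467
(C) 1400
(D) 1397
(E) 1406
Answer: D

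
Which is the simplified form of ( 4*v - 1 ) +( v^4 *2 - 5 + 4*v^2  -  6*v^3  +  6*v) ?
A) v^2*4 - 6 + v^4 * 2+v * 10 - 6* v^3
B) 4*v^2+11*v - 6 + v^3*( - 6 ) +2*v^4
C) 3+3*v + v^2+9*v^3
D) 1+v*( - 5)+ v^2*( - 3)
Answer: A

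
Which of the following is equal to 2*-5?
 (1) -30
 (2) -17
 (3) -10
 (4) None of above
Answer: 3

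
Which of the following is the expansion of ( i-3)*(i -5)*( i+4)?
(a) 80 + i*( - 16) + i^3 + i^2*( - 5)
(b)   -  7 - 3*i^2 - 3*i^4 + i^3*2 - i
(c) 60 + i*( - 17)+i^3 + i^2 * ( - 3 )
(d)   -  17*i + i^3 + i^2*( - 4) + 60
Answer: d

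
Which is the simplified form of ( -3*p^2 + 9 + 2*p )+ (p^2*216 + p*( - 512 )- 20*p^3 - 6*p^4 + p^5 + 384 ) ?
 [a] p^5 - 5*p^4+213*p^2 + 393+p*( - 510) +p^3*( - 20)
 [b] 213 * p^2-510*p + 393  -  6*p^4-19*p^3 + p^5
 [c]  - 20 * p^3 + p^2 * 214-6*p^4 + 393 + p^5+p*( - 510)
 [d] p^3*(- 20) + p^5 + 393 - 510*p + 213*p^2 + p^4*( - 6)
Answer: d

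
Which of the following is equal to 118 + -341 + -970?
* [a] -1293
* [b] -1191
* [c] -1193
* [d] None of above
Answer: c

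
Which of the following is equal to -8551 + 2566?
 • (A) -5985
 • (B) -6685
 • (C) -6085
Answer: A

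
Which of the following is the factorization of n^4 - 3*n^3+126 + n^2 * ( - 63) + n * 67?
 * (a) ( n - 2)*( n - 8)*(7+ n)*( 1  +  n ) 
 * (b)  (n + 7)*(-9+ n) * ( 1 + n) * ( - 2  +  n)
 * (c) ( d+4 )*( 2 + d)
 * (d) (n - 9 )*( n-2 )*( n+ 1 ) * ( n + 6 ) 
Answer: b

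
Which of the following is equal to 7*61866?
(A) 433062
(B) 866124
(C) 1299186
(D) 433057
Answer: A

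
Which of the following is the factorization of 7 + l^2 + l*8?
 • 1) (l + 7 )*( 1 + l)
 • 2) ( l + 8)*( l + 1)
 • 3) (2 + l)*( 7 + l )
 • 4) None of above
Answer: 1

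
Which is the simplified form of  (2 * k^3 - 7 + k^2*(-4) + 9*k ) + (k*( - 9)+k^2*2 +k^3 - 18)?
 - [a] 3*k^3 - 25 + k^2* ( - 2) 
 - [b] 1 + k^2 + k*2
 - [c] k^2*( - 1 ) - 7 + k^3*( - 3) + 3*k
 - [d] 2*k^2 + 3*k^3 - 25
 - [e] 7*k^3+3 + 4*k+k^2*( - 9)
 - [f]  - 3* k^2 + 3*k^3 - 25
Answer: a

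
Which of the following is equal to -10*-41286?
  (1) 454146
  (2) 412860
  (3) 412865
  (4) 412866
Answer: 2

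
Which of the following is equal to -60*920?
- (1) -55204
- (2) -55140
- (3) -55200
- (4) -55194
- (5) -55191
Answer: 3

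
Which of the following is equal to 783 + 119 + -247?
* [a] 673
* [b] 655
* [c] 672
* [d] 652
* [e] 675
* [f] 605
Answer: b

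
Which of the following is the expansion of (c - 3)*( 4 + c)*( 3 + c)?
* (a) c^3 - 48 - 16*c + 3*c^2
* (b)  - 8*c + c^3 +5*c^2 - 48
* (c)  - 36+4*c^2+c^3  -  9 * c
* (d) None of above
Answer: c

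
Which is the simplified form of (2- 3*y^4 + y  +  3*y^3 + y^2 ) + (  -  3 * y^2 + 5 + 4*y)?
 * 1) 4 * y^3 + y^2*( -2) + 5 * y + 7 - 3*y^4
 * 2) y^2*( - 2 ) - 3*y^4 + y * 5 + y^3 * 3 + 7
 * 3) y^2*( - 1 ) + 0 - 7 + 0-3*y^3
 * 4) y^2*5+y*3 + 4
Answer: 2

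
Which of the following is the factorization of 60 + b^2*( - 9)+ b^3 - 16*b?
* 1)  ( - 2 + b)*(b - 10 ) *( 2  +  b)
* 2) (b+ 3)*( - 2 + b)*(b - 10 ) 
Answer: 2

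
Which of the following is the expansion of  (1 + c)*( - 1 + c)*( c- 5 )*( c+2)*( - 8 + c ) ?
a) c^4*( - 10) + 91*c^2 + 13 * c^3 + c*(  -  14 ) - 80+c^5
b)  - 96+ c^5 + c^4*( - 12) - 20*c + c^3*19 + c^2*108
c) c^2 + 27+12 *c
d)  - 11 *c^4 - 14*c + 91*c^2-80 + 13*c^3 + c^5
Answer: d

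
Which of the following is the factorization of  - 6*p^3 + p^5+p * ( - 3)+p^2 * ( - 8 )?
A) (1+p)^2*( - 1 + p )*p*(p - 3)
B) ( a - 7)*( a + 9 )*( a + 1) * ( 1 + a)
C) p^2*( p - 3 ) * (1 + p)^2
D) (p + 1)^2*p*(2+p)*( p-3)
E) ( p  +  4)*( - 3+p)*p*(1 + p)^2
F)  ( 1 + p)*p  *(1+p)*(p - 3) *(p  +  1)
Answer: F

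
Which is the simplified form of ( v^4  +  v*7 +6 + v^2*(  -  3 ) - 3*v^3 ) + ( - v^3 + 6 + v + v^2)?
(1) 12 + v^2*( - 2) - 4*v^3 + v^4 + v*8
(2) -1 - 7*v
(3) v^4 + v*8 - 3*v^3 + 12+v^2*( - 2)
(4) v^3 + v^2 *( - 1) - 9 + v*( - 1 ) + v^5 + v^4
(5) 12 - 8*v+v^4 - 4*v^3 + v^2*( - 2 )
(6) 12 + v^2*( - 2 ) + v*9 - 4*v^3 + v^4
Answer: 1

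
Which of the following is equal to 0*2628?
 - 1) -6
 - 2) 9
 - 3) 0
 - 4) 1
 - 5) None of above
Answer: 3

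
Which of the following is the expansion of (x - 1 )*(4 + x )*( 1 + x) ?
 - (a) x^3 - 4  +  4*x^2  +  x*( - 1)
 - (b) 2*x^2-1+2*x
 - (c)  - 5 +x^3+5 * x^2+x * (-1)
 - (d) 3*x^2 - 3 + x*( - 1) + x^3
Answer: a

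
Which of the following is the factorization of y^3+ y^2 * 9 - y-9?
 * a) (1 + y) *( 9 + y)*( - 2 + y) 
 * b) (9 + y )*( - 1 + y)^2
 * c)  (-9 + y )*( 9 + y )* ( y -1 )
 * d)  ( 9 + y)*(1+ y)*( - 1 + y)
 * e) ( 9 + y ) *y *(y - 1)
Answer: d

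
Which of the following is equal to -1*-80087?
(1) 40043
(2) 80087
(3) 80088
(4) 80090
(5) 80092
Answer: 2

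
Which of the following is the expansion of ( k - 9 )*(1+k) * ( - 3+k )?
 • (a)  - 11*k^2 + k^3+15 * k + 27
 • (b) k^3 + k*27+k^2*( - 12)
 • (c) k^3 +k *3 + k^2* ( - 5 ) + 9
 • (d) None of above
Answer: a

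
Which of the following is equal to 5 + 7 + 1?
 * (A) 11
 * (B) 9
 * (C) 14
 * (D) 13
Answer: D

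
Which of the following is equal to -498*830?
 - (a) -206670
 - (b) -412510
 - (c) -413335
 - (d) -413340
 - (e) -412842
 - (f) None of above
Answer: d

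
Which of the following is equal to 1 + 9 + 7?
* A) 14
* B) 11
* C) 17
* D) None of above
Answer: C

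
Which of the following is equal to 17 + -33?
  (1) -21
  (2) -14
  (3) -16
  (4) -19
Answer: 3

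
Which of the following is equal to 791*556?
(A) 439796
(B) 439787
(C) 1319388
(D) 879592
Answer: A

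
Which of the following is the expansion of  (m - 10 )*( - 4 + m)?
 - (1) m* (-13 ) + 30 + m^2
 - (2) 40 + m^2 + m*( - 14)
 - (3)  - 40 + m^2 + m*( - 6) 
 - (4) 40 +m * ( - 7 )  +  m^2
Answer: 2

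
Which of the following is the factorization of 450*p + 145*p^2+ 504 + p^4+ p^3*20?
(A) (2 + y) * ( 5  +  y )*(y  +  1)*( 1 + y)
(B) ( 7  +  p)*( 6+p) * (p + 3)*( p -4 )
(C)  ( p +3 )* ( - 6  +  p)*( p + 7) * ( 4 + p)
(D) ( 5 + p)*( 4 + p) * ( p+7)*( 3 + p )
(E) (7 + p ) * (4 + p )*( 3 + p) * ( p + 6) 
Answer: E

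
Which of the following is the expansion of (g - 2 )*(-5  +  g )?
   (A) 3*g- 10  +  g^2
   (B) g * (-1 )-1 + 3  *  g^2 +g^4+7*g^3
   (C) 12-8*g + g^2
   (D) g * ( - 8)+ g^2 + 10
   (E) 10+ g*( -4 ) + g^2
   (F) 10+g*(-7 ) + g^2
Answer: F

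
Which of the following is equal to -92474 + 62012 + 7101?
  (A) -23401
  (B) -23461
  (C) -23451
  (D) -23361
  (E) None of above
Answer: D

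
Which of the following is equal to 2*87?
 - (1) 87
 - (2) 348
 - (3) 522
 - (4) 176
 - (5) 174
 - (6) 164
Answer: 5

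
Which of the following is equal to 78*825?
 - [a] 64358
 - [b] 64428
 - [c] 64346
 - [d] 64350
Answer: d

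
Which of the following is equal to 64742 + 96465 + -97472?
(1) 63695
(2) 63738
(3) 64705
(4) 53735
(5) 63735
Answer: 5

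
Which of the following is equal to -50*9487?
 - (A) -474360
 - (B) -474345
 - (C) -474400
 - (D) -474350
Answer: D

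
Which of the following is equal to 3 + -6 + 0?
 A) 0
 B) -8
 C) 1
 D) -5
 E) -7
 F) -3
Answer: F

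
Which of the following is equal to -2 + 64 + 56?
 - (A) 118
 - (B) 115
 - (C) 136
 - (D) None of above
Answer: A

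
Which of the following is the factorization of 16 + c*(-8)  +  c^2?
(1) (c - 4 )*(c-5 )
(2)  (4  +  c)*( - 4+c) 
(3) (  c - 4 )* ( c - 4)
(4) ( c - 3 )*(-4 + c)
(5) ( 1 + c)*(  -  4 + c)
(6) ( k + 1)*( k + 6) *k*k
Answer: 3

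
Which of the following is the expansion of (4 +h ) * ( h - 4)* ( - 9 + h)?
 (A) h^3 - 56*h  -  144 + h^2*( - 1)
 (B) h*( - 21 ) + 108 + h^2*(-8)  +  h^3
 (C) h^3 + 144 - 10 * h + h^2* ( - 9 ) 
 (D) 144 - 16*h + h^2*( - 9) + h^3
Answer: D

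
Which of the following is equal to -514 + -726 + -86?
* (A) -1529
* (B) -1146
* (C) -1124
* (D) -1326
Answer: D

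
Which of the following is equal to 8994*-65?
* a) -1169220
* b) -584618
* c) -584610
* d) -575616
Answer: c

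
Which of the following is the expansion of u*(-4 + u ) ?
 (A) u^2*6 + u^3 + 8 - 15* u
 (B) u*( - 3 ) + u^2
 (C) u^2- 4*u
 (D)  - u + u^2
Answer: C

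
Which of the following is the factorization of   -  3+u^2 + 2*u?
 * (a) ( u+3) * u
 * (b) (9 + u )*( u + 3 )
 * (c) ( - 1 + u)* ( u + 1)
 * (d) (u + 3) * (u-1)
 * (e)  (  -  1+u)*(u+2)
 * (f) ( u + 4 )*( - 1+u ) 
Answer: d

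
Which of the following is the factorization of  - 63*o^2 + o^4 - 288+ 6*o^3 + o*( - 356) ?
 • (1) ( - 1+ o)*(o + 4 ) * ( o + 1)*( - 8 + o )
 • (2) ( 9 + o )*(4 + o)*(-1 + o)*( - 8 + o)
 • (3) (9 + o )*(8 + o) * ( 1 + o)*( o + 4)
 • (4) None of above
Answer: 4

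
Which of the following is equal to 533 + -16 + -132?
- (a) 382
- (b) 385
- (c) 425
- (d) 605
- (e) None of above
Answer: b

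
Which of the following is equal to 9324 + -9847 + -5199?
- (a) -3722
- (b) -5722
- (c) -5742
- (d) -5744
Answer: b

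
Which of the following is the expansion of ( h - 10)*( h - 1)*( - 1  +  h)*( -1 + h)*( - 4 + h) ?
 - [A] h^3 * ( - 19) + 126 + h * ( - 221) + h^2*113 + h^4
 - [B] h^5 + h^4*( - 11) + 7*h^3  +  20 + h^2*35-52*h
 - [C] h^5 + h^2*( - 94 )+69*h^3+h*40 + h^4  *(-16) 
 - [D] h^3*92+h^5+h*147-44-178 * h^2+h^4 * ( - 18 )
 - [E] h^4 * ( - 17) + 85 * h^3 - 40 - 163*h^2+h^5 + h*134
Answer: E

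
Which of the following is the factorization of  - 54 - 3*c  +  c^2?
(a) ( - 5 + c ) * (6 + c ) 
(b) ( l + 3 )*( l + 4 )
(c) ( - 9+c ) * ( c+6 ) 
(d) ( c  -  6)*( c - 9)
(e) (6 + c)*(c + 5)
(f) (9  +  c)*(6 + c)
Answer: c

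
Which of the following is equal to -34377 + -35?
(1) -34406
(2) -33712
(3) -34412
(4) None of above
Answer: 3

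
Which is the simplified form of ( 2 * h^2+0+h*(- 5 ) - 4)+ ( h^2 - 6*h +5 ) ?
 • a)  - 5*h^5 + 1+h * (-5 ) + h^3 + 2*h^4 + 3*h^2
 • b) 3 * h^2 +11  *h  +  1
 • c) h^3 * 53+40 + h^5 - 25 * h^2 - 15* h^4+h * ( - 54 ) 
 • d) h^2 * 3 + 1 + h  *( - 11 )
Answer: d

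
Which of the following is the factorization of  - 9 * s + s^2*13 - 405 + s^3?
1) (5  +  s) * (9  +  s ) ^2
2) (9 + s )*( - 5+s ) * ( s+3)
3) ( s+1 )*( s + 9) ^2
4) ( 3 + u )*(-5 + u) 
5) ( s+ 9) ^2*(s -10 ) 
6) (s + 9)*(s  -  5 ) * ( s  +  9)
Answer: 6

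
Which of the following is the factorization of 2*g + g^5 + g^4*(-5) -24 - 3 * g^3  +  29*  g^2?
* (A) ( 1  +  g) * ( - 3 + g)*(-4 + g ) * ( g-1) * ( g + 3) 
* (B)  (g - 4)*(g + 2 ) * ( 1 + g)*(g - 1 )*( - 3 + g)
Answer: B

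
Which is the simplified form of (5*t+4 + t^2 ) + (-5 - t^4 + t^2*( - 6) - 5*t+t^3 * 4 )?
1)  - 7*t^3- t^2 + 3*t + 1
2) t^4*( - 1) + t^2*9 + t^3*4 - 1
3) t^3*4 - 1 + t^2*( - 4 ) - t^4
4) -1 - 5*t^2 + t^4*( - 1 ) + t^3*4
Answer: 4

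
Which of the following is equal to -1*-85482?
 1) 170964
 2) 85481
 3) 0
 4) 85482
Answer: 4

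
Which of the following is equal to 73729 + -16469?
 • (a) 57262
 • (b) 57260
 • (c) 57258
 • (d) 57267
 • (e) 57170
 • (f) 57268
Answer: b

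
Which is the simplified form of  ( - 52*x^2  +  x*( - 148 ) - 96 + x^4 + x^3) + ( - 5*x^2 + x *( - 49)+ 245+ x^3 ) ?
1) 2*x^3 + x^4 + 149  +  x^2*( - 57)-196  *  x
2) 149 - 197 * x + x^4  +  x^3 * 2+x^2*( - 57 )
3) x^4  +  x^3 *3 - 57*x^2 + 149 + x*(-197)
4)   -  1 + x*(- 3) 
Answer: 2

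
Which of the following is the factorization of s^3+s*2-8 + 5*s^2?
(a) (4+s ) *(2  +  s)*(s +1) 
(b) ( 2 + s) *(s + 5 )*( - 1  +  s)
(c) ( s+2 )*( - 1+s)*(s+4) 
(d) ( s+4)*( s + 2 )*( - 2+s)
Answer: c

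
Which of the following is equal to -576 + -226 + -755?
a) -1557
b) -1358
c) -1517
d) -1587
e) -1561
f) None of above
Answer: a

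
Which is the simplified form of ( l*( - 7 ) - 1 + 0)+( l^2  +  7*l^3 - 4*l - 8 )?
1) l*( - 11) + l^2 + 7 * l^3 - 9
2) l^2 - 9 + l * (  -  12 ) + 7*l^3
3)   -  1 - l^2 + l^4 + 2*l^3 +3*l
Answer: 1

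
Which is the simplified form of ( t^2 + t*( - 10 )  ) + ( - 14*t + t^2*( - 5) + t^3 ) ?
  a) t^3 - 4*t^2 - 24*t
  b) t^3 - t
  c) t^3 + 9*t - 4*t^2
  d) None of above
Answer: a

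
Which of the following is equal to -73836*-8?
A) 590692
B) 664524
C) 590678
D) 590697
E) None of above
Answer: E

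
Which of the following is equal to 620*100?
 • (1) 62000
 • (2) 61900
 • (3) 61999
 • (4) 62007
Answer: 1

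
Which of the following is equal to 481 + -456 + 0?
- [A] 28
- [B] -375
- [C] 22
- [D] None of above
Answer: D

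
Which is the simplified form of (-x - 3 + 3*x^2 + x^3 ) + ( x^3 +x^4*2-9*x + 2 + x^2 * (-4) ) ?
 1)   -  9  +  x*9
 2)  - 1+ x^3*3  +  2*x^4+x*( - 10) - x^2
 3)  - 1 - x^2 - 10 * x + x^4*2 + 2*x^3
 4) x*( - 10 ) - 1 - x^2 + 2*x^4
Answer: 3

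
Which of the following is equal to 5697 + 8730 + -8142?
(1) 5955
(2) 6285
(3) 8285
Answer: 2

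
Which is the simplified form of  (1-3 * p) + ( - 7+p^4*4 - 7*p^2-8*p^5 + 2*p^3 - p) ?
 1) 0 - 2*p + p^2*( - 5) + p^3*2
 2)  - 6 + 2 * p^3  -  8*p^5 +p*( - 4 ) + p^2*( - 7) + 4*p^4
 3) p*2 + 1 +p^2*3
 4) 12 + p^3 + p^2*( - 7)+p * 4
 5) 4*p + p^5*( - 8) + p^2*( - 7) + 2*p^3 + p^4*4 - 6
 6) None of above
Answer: 2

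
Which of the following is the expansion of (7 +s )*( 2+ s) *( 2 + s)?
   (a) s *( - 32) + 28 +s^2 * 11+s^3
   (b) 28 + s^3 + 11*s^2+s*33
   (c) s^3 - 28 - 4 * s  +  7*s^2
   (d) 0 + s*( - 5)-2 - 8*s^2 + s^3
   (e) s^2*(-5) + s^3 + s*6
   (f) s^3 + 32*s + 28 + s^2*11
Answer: f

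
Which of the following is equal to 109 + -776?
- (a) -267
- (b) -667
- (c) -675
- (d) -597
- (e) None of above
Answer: b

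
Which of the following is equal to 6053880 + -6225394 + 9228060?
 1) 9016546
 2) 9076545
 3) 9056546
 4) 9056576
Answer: 3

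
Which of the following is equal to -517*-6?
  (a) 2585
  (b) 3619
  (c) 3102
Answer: c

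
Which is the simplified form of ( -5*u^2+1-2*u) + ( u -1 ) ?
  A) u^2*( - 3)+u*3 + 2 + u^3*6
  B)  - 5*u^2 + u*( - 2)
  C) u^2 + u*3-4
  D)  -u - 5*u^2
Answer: D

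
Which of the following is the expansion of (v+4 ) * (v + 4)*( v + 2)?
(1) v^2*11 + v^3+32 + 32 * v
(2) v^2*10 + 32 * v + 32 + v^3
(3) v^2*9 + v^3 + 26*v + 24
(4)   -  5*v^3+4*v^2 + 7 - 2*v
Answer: 2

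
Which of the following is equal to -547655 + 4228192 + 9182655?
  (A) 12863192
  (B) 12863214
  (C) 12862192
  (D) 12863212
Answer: A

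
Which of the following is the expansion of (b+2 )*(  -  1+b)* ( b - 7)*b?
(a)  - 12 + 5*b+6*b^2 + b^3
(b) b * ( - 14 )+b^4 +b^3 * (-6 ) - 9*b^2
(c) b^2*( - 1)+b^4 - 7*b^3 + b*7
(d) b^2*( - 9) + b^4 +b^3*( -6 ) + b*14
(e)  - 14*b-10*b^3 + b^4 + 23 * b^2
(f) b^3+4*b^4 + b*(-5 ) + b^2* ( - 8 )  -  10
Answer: d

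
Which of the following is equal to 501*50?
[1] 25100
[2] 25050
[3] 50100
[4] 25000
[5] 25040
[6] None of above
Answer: 2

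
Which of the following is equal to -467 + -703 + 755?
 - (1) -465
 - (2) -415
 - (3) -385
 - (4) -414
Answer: 2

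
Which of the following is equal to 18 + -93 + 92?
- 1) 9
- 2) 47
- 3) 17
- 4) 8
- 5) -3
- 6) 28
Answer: 3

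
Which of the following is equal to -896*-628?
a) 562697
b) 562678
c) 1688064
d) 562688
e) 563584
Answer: d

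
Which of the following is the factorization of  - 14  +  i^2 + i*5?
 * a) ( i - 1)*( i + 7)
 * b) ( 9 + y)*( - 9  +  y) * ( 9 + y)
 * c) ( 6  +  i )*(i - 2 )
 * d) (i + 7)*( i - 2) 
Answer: d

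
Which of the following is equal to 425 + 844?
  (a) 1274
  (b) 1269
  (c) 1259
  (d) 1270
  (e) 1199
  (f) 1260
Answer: b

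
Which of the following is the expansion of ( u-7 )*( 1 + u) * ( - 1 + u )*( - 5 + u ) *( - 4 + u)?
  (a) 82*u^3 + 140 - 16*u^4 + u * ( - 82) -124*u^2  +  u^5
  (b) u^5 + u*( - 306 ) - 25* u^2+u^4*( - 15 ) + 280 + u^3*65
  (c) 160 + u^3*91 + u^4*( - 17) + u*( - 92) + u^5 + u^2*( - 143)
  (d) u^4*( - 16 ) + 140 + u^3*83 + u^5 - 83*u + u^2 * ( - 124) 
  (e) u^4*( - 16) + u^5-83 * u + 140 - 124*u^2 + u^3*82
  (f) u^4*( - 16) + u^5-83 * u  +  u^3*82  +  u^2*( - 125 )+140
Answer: e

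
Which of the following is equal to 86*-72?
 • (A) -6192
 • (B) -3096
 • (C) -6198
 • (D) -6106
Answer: A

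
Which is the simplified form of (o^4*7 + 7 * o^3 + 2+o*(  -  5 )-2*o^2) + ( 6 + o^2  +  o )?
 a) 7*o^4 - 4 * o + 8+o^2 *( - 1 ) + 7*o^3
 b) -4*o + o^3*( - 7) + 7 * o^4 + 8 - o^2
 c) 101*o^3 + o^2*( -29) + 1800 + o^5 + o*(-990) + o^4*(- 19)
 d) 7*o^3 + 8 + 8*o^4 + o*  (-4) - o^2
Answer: a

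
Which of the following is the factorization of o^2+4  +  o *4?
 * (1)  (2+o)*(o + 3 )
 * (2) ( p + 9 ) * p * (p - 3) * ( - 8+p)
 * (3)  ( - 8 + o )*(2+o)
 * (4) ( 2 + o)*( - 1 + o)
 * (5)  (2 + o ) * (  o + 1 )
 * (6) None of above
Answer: 6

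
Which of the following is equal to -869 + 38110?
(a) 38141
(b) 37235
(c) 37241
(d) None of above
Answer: c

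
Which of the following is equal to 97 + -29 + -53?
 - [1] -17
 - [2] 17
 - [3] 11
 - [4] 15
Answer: 4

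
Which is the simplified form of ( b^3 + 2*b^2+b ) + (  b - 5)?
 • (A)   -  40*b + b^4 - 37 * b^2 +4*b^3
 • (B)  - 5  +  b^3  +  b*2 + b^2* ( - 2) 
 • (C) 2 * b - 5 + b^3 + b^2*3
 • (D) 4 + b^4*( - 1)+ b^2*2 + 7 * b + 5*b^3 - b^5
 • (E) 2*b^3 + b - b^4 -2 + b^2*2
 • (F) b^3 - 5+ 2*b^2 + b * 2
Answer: F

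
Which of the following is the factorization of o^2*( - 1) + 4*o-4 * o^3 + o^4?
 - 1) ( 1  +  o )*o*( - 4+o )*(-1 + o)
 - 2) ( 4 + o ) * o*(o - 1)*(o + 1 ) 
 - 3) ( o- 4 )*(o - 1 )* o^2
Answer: 1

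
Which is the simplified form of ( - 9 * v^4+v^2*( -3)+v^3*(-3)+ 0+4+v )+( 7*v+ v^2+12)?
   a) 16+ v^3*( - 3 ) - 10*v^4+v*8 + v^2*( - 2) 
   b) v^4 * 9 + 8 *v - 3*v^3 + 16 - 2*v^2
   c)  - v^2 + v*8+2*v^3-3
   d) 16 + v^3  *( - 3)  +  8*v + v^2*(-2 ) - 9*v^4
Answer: d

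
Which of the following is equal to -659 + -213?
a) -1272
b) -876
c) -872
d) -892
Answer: c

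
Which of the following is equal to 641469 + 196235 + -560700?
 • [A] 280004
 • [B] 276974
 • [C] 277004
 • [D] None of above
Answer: C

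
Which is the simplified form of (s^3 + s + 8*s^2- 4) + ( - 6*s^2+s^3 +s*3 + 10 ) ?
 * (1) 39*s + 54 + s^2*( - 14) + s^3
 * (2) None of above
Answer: 2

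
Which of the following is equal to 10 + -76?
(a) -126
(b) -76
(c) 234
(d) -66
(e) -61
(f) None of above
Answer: d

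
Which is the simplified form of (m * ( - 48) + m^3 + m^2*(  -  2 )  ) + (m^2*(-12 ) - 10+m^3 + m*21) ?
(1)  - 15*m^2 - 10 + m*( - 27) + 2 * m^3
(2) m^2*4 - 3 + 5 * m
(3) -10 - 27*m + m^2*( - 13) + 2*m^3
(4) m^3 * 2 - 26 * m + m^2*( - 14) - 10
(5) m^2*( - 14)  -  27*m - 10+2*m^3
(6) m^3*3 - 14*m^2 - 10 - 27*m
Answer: 5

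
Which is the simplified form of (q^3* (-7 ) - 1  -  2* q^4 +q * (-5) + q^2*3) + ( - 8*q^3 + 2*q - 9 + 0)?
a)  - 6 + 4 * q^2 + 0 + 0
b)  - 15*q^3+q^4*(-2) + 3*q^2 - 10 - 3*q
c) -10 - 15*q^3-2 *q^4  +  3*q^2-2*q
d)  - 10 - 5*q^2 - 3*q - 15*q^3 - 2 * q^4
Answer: b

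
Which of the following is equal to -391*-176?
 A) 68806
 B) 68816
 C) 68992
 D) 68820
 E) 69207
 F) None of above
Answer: B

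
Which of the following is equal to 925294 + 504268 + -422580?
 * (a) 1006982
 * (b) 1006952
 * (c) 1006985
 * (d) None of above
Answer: a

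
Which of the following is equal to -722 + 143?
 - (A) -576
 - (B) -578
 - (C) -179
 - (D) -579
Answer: D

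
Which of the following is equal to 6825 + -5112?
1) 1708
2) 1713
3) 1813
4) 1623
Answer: 2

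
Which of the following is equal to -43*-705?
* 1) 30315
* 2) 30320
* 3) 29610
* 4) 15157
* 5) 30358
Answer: 1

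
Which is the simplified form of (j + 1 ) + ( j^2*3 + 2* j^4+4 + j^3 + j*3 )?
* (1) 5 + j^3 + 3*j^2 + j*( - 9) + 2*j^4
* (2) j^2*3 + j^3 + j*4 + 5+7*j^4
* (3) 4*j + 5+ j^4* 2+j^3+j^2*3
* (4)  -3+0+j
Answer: 3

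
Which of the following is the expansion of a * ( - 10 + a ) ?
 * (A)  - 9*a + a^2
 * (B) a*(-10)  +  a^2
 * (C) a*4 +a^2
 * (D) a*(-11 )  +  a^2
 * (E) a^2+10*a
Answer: B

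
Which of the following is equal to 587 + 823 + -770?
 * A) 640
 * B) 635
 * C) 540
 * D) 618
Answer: A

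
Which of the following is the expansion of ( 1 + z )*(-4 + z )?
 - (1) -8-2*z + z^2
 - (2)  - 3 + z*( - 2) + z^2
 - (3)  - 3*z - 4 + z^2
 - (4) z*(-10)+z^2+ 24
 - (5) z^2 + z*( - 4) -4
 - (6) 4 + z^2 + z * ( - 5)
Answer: 3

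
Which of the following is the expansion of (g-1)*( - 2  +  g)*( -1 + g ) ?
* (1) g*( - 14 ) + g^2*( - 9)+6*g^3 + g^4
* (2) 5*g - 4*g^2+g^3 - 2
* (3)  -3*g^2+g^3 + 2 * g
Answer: 2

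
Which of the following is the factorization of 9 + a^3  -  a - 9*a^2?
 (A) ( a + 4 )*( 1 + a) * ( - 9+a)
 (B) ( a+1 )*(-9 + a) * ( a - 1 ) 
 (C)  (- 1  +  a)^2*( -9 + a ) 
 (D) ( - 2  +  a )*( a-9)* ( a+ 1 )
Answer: B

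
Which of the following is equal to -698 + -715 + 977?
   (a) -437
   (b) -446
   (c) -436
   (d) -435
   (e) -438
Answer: c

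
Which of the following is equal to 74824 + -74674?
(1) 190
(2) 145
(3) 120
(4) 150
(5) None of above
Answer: 4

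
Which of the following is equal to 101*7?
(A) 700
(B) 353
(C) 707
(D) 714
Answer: C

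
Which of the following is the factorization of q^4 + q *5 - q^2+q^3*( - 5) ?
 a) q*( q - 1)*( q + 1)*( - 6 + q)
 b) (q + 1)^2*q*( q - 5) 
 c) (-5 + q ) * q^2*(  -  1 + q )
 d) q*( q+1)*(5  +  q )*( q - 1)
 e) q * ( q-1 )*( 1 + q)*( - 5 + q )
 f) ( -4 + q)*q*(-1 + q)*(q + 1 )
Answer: e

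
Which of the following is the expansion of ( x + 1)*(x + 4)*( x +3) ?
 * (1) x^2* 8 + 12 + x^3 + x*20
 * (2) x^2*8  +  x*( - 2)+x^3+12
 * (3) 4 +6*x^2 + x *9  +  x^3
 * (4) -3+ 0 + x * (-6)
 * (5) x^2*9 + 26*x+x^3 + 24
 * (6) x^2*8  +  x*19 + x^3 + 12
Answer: 6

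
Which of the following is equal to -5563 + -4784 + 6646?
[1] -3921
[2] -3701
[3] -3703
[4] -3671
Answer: 2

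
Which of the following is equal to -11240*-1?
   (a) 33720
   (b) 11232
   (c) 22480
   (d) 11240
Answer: d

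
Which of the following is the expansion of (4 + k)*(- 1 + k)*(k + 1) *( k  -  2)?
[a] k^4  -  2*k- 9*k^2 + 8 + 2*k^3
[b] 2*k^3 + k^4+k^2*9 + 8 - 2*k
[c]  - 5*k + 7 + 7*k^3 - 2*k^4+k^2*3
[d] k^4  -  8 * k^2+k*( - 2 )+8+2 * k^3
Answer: a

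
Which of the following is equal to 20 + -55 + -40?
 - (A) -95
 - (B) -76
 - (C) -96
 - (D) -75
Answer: D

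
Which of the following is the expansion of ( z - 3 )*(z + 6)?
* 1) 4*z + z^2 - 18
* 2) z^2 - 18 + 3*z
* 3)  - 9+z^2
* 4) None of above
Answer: 2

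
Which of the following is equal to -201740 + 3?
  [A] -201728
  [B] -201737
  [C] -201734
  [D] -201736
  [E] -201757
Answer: B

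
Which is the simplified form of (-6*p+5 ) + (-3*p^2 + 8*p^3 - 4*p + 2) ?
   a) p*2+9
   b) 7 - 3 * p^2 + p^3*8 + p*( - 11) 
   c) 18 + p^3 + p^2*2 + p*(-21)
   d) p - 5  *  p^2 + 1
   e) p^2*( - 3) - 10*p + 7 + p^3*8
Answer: e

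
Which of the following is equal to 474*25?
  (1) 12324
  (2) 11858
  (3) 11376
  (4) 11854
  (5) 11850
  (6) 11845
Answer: 5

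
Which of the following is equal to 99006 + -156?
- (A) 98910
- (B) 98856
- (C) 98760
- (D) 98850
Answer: D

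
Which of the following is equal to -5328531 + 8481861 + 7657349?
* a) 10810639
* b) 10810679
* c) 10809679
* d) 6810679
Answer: b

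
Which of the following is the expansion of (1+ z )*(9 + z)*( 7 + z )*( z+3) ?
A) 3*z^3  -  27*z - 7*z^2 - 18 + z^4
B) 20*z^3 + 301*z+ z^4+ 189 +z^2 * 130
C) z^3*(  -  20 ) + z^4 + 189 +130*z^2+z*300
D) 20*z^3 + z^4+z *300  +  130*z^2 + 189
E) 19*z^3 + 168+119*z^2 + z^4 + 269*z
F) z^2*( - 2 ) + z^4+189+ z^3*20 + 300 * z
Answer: D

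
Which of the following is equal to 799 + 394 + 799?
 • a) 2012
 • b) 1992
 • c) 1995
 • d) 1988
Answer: b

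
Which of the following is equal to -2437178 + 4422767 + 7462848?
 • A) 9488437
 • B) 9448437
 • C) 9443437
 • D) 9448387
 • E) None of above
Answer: B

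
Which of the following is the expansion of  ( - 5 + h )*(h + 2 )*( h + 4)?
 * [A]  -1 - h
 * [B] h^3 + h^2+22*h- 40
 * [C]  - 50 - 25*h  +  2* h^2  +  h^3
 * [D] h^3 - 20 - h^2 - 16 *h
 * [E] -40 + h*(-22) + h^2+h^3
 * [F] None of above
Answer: E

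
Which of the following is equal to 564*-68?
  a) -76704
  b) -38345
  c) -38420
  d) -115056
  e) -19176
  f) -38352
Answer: f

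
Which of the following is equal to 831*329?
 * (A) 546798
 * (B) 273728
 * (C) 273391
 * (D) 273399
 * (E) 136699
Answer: D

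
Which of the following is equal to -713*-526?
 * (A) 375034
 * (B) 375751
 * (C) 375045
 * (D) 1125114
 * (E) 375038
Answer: E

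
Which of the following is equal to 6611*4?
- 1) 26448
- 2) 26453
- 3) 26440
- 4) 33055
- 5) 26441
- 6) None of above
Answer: 6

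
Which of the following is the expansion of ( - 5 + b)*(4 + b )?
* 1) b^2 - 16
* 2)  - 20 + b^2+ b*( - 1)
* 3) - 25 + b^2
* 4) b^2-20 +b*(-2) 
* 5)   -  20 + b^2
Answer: 2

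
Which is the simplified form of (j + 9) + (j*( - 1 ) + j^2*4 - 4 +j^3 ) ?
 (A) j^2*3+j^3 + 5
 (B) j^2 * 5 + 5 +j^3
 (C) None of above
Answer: C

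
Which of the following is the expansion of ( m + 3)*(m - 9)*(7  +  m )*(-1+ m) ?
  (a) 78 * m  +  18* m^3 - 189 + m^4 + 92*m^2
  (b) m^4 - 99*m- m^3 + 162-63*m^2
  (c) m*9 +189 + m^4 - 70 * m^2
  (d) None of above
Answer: d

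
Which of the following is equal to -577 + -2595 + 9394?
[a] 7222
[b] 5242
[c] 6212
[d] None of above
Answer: d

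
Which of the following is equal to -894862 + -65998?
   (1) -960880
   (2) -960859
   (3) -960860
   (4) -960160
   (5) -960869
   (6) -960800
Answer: 3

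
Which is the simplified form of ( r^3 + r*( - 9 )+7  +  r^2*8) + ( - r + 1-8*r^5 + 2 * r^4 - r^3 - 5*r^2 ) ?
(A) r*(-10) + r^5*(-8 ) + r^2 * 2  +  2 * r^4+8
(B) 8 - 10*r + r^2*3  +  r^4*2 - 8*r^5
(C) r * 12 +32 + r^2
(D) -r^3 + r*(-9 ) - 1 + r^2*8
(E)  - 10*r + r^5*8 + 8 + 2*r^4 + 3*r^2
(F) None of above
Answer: B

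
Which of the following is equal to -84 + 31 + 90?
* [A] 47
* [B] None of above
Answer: B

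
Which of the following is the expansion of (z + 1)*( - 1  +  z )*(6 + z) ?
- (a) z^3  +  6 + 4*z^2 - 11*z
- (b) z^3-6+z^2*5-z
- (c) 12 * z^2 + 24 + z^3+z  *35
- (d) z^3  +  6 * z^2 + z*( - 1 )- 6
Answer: d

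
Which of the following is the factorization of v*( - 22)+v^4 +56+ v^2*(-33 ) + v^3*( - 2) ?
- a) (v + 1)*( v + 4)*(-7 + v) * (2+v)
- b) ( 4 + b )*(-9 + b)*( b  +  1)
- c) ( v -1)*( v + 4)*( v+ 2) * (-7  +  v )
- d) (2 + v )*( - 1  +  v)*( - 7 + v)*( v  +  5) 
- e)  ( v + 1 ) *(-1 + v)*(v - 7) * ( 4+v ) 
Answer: c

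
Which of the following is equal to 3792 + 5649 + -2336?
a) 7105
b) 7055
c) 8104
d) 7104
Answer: a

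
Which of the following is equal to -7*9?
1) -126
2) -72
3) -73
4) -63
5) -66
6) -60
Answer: 4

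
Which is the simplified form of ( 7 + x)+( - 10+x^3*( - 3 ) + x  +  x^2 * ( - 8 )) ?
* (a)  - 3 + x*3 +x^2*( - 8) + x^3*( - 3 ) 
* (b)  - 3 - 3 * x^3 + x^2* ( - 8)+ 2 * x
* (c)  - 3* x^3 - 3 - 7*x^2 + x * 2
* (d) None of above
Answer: b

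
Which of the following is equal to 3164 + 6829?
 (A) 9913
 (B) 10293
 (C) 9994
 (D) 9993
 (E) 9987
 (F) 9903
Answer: D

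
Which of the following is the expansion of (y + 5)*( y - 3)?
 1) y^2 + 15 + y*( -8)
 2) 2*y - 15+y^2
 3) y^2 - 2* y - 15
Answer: 2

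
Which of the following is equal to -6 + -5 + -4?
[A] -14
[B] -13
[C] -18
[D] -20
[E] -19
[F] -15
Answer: F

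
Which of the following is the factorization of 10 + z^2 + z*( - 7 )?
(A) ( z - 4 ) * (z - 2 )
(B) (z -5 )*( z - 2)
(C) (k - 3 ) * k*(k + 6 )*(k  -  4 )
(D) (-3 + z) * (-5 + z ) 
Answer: B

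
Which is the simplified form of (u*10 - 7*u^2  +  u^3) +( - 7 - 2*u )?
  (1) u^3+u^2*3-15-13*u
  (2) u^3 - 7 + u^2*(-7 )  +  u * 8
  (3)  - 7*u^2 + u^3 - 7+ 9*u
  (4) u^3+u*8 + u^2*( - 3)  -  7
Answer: 2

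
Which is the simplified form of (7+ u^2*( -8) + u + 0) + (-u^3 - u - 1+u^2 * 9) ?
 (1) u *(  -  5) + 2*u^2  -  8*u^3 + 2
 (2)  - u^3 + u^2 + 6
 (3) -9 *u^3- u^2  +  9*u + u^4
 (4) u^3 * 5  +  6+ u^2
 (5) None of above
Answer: 2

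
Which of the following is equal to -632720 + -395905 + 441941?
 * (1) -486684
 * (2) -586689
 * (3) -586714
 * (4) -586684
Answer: 4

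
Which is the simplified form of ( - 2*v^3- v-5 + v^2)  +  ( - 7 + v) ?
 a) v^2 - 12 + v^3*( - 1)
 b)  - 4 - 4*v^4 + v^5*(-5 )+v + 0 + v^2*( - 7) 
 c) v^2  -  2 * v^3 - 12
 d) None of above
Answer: c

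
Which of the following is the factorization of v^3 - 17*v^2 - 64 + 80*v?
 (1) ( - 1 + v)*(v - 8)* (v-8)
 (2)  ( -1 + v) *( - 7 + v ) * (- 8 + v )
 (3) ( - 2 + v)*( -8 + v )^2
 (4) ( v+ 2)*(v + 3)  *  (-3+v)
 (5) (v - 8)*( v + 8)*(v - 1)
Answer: 1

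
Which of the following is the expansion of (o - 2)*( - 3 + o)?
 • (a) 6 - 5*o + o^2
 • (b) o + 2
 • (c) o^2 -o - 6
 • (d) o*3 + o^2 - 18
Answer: a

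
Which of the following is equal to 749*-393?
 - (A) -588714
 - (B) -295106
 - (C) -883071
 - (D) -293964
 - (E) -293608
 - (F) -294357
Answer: F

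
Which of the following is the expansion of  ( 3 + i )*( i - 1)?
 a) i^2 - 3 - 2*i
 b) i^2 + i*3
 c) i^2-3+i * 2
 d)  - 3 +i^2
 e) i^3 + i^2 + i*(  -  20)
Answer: c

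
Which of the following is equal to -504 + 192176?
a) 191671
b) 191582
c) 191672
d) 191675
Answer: c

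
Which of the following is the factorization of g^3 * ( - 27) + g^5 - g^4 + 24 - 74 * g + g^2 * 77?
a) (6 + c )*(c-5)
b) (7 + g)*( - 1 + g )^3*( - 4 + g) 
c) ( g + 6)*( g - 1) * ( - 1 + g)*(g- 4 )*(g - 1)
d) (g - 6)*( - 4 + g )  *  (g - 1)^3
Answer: c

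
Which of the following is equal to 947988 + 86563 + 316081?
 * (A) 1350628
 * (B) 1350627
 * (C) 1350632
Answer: C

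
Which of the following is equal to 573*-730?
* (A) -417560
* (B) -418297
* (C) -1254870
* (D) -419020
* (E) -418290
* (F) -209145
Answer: E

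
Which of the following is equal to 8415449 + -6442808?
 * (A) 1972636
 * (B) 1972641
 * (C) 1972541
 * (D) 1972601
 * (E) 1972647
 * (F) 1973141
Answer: B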